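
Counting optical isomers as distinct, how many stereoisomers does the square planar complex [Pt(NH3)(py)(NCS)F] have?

Systematic placement gives 3 geometric isomers: (F/NH3 trans, NCS/py trans); (F/py trans, NCS/NH3 trans); (F/NCS trans, NH3/py trans).
Each arrangement has an internal mirror plane or centre of symmetry, so none is chiral.

3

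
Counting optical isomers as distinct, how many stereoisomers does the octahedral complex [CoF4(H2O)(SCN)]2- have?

2

An octahedron has six vertices in three trans pairs; every non-trans pair is cis.
There are 2 geometric isomers: H2O and SCN mutually trans; H2O and SCN mutually cis.
Each arrangement has an internal mirror plane or centre of symmetry, so none is chiral.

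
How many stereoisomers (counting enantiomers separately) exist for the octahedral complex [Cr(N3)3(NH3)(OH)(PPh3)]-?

5

The six octahedral sites form three mutually perpendicular trans pairs.
The distinct arrangements are (4 in all): N3 mer (3 arrangements); N3 fac (chiral).
One of these lacks any improper symmetry element and so occurs as an enantiomeric pair, giving 4 + 1 = 5 stereoisomers in total.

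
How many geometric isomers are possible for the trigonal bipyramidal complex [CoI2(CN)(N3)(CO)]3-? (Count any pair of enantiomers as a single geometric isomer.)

7

In a trigonal bipyramid the two axial positions differ from the three equatorial ones.
Systematic enumeration (placing each ligand type in turn and discarding arrangements equivalent by rotation or reflection) gives 7 geometric isomers.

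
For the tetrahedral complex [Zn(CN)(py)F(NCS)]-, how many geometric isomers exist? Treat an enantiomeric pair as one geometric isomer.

Only one geometric arrangement is possible; it has no improper symmetry element, so it exists as a pair of enantiomers (2 stereoisomers).

1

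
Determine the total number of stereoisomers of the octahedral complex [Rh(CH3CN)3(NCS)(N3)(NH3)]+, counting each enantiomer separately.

Working through the distinct placements yields 4 geometric isomers: CH3CN mer (3 arrangements); CH3CN fac (chiral).
One of these lacks any improper symmetry element and so occurs as an enantiomeric pair, giving 4 + 1 = 5 stereoisomers in total.

5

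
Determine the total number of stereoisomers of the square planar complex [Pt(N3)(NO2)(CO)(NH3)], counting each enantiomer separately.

3

Systematic placement gives 3 geometric isomers: (CO/NH3 trans, N3/NO2 trans); (CO/NO2 trans, N3/NH3 trans); (CO/N3 trans, NH3/NO2 trans).
Each arrangement has an internal mirror plane or centre of symmetry, so none is chiral.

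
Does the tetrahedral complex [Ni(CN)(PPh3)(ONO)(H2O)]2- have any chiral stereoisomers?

In a tetrahedral complex all four positions are equivalent and every pair of ligands is adjacent — there is no cis/trans distinction.
Only one geometric arrangement is possible; it has no improper symmetry element, so it exists as a pair of enantiomers (2 stereoisomers).

yes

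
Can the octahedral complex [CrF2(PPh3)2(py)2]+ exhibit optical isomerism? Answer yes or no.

An octahedron has six vertices in three trans pairs; every non-trans pair is cis.
Systematic placement gives 5 geometric isomers: F trans, PPh3 trans, py trans; F trans, PPh3 cis, py cis; F cis, PPh3 cis, py trans; F cis, PPh3 cis, py cis (chiral); F cis, PPh3 trans, py cis.
One of these lacks any improper symmetry element and so occurs as an enantiomeric pair, giving 5 + 1 = 6 stereoisomers in total.

yes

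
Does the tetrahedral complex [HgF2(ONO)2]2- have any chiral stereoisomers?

In a tetrahedral complex all four positions are equivalent and every pair of ligands is adjacent — there is no cis/trans distinction.
Only one geometric arrangement is possible.

no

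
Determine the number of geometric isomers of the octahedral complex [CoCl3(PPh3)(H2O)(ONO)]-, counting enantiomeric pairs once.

The distinct arrangements are (4 in all): Cl mer (3 arrangements); Cl fac (chiral).

4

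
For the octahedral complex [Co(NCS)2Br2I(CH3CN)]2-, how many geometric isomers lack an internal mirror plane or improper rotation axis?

2

The six octahedral sites form three mutually perpendicular trans pairs.
The distinct arrangements are (6 in all): NCS trans, Br trans; NCS cis, Br trans; NCS trans, Br cis; NCS cis, Br cis (3 arrangements, 2 chiral).
Of these, 2 lack any improper symmetry element and so occur as enantiomeric pairs, giving 6 + 2 = 8 stereoisomers in total.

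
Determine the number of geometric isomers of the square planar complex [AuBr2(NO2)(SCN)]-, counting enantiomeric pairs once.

2

In a square planar complex each vertex has one trans partner and two cis neighbours.
Systematic placement gives 2 geometric isomers: Br cis; Br trans.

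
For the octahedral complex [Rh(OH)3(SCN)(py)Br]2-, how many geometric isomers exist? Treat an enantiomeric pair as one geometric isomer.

4

In an octahedral complex each vertex has one trans partner and four cis neighbours.
The distinct arrangements are (4 in all): OH mer (3 arrangements); OH fac (chiral).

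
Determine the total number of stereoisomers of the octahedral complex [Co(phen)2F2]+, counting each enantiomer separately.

In an octahedral complex each vertex has one trans partner and four cis neighbours.
Each phen is bidentate and must span two cis positions.
Systematic placement gives 2 geometric isomers: F trans; F cis (chiral).
One of these lacks any improper symmetry element and so occurs as an enantiomeric pair, giving 2 + 1 = 3 stereoisomers in total.

3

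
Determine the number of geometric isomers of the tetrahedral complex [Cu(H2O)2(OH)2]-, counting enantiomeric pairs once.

All four vertices of a tetrahedron are equivalent and mutually adjacent, so cis/trans isomerism cannot arise.
Only one geometric arrangement is possible.

1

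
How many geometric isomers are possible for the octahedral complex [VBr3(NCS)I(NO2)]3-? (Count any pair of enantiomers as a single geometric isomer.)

The six octahedral sites form three mutually perpendicular trans pairs.
There are 4 geometric isomers: Br mer (3 arrangements); Br fac (chiral).

4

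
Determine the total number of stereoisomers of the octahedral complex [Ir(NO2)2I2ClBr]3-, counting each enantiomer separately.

8

In an octahedral complex each vertex has one trans partner and four cis neighbours.
There are 6 geometric isomers: NO2 trans, I trans; NO2 cis, I cis (3 arrangements, 2 chiral); NO2 trans, I cis; NO2 cis, I trans.
Of these, 2 lack any improper symmetry element and so occur as enantiomeric pairs, giving 6 + 2 = 8 stereoisomers in total.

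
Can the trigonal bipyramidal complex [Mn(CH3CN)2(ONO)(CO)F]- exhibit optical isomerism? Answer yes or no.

yes

In a trigonal bipyramid the two axial positions differ from the three equatorial ones.
Placing the ligands in turn and identifying arrangements related by rotation or reflection leaves 7 distinct geometric isomers.
Of these, 3 lack any improper symmetry element and so occur as enantiomeric pairs, giving 7 + 3 = 10 stereoisomers in total.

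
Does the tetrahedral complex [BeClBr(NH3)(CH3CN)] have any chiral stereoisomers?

Only one geometric arrangement is possible; it has no improper symmetry element, so it exists as a pair of enantiomers (2 stereoisomers).

yes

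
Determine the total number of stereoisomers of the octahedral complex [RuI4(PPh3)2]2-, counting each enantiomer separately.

2

Working through the distinct placements yields 2 geometric isomers: PPh3 trans; PPh3 cis.
Each arrangement has an internal mirror plane or centre of symmetry, so none is chiral.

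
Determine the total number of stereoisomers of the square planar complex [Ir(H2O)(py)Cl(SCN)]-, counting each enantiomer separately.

3

A square has two trans pairs of vertices; adjacent vertices are cis.
Working through the distinct placements yields 3 geometric isomers: (Cl/SCN trans, H2O/py trans); (Cl/py trans, H2O/SCN trans); (Cl/H2O trans, SCN/py trans).
Each arrangement has an internal mirror plane or centre of symmetry, so none is chiral.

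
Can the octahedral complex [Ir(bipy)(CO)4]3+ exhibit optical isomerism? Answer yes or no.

no

In an octahedral complex each vertex has one trans partner and four cis neighbours.
Each bipy is bidentate and must span two cis positions.
Only one geometric arrangement is possible.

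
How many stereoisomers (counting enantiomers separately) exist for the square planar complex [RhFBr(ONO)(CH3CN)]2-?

3

In a square planar complex each vertex has one trans partner and two cis neighbours.
There are 3 geometric isomers: (Br/F trans, CH3CN/ONO trans); (Br/ONO trans, CH3CN/F trans); (Br/CH3CN trans, F/ONO trans).
Each arrangement has an internal mirror plane or centre of symmetry, so none is chiral.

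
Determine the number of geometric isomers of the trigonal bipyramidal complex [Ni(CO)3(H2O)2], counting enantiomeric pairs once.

A trigonal bipyramid has two axial and three equatorial sites, which are chemically inequivalent.
Working through the distinct placements yields 3 geometric isomers: H2O both equatorial; H2O one axial, one equatorial; H2O both axial.

3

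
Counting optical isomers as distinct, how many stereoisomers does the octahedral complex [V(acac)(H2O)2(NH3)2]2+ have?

4

An octahedron has six vertices in three trans pairs; every non-trans pair is cis.
Each acac is bidentate and must span two cis positions.
Working through the distinct placements yields 3 geometric isomers: H2O trans, NH3 cis; H2O cis, NH3 cis (chiral); H2O cis, NH3 trans.
One of these lacks any improper symmetry element and so occurs as an enantiomeric pair, giving 3 + 1 = 4 stereoisomers in total.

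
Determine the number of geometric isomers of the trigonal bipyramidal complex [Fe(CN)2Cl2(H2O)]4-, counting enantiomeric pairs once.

In a trigonal bipyramid the two axial positions differ from the three equatorial ones.
Placing the ligands in turn and identifying arrangements related by rotation or reflection leaves 5 distinct geometric isomers.

5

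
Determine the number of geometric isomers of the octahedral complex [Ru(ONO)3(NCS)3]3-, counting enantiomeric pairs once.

2

An octahedron has six vertices in three trans pairs; every non-trans pair is cis.
Systematic placement gives 2 geometric isomers: ONO mer; ONO fac.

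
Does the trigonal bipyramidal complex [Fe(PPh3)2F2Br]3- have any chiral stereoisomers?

A trigonal bipyramid has two axial and three equatorial sites, which are chemically inequivalent.
Exhaustive case analysis gives 5 geometric isomers.
One of these lacks any improper symmetry element and so occurs as an enantiomeric pair, giving 5 + 1 = 6 stereoisomers in total.

yes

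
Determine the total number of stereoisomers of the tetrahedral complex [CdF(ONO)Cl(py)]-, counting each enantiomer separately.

All four vertices of a tetrahedron are equivalent and mutually adjacent, so cis/trans isomerism cannot arise.
Only one geometric arrangement is possible; it has no improper symmetry element, so it exists as a pair of enantiomers (2 stereoisomers).

2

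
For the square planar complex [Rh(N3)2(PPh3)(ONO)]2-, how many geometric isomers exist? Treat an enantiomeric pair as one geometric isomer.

2

A square has two trans pairs of vertices; adjacent vertices are cis.
Working through the distinct placements yields 2 geometric isomers: N3 cis; N3 trans.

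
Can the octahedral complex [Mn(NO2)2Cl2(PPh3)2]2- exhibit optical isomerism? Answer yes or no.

An octahedron has six vertices in three trans pairs; every non-trans pair is cis.
There are 5 geometric isomers: NO2 trans, Cl trans, PPh3 trans; NO2 cis, Cl trans, PPh3 cis; NO2 cis, Cl cis, PPh3 trans; NO2 cis, Cl cis, PPh3 cis (chiral); NO2 trans, Cl cis, PPh3 cis.
One of these lacks any improper symmetry element and so occurs as an enantiomeric pair, giving 5 + 1 = 6 stereoisomers in total.

yes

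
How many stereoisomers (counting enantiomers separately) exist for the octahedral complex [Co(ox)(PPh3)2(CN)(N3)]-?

6

In an octahedral complex each vertex has one trans partner and four cis neighbours.
Each ox is bidentate and must span two cis positions.
There are 4 geometric isomers: PPh3 cis (3 arrangements, 2 chiral); PPh3 trans.
Of these, 2 lack any improper symmetry element and so occur as enantiomeric pairs, giving 4 + 2 = 6 stereoisomers in total.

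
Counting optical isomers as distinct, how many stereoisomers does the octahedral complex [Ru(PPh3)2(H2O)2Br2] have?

6

In an octahedral complex each vertex has one trans partner and four cis neighbours.
Working through the distinct placements yields 5 geometric isomers: PPh3 trans, H2O trans, Br trans; PPh3 cis, H2O cis, Br trans; PPh3 trans, H2O cis, Br cis; PPh3 cis, H2O cis, Br cis (chiral); PPh3 cis, H2O trans, Br cis.
One of these lacks any improper symmetry element and so occurs as an enantiomeric pair, giving 5 + 1 = 6 stereoisomers in total.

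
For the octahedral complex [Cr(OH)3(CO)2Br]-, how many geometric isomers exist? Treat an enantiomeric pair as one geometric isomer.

3

In an octahedral complex each vertex has one trans partner and four cis neighbours.
Systematic placement gives 3 geometric isomers: OH mer, CO cis; OH mer, CO trans; OH fac, CO cis.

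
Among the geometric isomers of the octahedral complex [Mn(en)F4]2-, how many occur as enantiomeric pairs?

0

An octahedron has six vertices in three trans pairs; every non-trans pair is cis.
Each en is bidentate and must span two cis positions.
Only one geometric arrangement is possible.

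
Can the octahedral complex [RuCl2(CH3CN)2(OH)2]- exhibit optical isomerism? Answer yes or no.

Working through the distinct placements yields 5 geometric isomers: Cl trans, CH3CN trans, OH trans; Cl cis, CH3CN trans, OH cis; Cl cis, CH3CN cis, OH trans; Cl cis, CH3CN cis, OH cis (chiral); Cl trans, CH3CN cis, OH cis.
One of these lacks any improper symmetry element and so occurs as an enantiomeric pair, giving 5 + 1 = 6 stereoisomers in total.

yes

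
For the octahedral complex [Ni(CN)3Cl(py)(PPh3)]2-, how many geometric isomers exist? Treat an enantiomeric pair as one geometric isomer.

Working through the distinct placements yields 4 geometric isomers: CN mer (3 arrangements); CN fac (chiral).

4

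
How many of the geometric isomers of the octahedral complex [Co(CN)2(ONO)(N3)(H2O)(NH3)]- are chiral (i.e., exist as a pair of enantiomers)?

6

The six octahedral sites form three mutually perpendicular trans pairs.
Systematic enumeration (placing each ligand type in turn and discarding arrangements equivalent by rotation or reflection) gives 9 geometric isomers.
Of these, 6 lack any improper symmetry element and so occur as enantiomeric pairs, giving 9 + 6 = 15 stereoisomers in total.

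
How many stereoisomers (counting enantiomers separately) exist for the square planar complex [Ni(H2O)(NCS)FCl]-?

A square has two trans pairs of vertices; adjacent vertices are cis.
Systematic placement gives 3 geometric isomers: (Cl/H2O trans, F/NCS trans); (Cl/NCS trans, F/H2O trans); (Cl/F trans, H2O/NCS trans).
Each arrangement has an internal mirror plane or centre of symmetry, so none is chiral.

3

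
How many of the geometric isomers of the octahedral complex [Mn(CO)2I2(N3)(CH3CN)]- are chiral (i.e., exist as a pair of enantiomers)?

2

An octahedron has six vertices in three trans pairs; every non-trans pair is cis.
There are 6 geometric isomers: CO cis, I cis (3 arrangements, 2 chiral); CO cis, I trans; CO trans, I cis; CO trans, I trans.
Of these, 2 lack any improper symmetry element and so occur as enantiomeric pairs, giving 6 + 2 = 8 stereoisomers in total.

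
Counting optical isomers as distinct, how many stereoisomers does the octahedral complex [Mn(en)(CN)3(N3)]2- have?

2

An octahedron has six vertices in three trans pairs; every non-trans pair is cis.
Each en is bidentate and must span two cis positions.
The distinct arrangements are (2 in all): CN mer; CN fac.
Each arrangement has an internal mirror plane or centre of symmetry, so none is chiral.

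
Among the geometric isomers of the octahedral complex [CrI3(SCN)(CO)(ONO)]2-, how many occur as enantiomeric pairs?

1

In an octahedral complex each vertex has one trans partner and four cis neighbours.
Working through the distinct placements yields 4 geometric isomers: I mer (3 arrangements); I fac (chiral).
One of these lacks any improper symmetry element and so occurs as an enantiomeric pair, giving 4 + 1 = 5 stereoisomers in total.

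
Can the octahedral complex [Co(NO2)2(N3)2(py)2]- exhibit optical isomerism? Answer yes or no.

There are 5 geometric isomers: NO2 trans, N3 trans, py trans; NO2 cis, N3 trans, py cis; NO2 cis, N3 cis, py trans; NO2 cis, N3 cis, py cis (chiral); NO2 trans, N3 cis, py cis.
One of these lacks any improper symmetry element and so occurs as an enantiomeric pair, giving 5 + 1 = 6 stereoisomers in total.

yes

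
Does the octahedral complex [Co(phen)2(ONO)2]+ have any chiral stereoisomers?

yes

Each phen is bidentate and must span two cis positions.
Working through the distinct placements yields 2 geometric isomers: ONO trans; ONO cis (chiral).
One of these lacks any improper symmetry element and so occurs as an enantiomeric pair, giving 2 + 1 = 3 stereoisomers in total.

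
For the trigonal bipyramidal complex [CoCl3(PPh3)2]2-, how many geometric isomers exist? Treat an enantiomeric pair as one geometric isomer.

3

There are 3 geometric isomers: PPh3 both equatorial; PPh3 one axial, one equatorial; PPh3 both axial.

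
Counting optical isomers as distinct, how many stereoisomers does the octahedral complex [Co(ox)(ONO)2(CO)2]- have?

An octahedron has six vertices in three trans pairs; every non-trans pair is cis.
Each ox is bidentate and must span two cis positions.
Working through the distinct placements yields 3 geometric isomers: ONO cis, CO trans; ONO cis, CO cis (chiral); ONO trans, CO cis.
One of these lacks any improper symmetry element and so occurs as an enantiomeric pair, giving 3 + 1 = 4 stereoisomers in total.

4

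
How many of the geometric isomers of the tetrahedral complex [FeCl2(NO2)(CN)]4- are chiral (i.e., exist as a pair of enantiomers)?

Only one geometric arrangement is possible.

0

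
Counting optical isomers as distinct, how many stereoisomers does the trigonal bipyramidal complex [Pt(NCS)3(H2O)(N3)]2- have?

Systematic placement gives 4 geometric isomers: H2O axial, N3 axial; H2O axial, N3 equatorial; H2O equatorial, N3 axial; H2O equatorial, N3 equatorial.
Each arrangement has an internal mirror plane or centre of symmetry, so none is chiral.

4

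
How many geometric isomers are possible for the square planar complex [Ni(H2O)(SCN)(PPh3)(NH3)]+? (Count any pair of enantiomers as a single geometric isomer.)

3

Systematic placement gives 3 geometric isomers: (H2O/PPh3 trans, NH3/SCN trans); (H2O/SCN trans, NH3/PPh3 trans); (H2O/NH3 trans, PPh3/SCN trans).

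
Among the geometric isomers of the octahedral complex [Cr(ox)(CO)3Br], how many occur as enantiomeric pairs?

0

In an octahedral complex each vertex has one trans partner and four cis neighbours.
Each ox is bidentate and must span two cis positions.
There are 2 geometric isomers: CO fac; CO mer.
Each arrangement has an internal mirror plane or centre of symmetry, so none is chiral.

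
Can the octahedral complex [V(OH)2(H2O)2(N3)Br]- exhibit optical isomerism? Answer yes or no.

The six octahedral sites form three mutually perpendicular trans pairs.
The distinct arrangements are (6 in all): OH trans, H2O cis; OH cis, H2O cis (3 arrangements, 2 chiral); OH trans, H2O trans; OH cis, H2O trans.
Of these, 2 lack any improper symmetry element and so occur as enantiomeric pairs, giving 6 + 2 = 8 stereoisomers in total.

yes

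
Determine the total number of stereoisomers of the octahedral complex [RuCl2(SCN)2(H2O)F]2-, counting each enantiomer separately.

An octahedron has six vertices in three trans pairs; every non-trans pair is cis.
Systematic placement gives 6 geometric isomers: Cl trans, SCN trans; Cl trans, SCN cis; Cl cis, SCN trans; Cl cis, SCN cis (3 arrangements, 2 chiral).
Of these, 2 lack any improper symmetry element and so occur as enantiomeric pairs, giving 6 + 2 = 8 stereoisomers in total.

8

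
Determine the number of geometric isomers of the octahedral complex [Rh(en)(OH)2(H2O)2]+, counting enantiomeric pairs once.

3

In an octahedral complex each vertex has one trans partner and four cis neighbours.
Each en is bidentate and must span two cis positions.
The distinct arrangements are (3 in all): OH cis, H2O trans; OH cis, H2O cis (chiral); OH trans, H2O cis.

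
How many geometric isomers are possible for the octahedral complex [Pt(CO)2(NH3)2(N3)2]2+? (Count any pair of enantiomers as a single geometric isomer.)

An octahedron has six vertices in three trans pairs; every non-trans pair is cis.
The distinct arrangements are (5 in all): CO trans, NH3 trans, N3 trans; CO trans, NH3 cis, N3 cis; CO cis, NH3 trans, N3 cis; CO cis, NH3 cis, N3 cis (chiral); CO cis, NH3 cis, N3 trans.

5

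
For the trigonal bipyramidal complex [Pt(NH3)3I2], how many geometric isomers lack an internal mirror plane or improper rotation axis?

0

There are 3 geometric isomers: I both axial; I one axial, one equatorial; I both equatorial.
Each arrangement has an internal mirror plane or centre of symmetry, so none is chiral.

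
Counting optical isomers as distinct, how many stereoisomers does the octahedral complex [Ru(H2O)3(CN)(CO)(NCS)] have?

5

The distinct arrangements are (4 in all): H2O mer (3 arrangements); H2O fac (chiral).
One of these lacks any improper symmetry element and so occurs as an enantiomeric pair, giving 4 + 1 = 5 stereoisomers in total.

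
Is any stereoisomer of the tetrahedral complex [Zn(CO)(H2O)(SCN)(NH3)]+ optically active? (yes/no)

Only one geometric arrangement is possible; it has no improper symmetry element, so it exists as a pair of enantiomers (2 stereoisomers).

yes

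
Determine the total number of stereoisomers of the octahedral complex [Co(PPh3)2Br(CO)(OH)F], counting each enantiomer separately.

In an octahedral complex each vertex has one trans partner and four cis neighbours.
Systematic enumeration (placing each ligand type in turn and discarding arrangements equivalent by rotation or reflection) gives 9 geometric isomers.
Of these, 6 lack any improper symmetry element and so occur as enantiomeric pairs, giving 9 + 6 = 15 stereoisomers in total.

15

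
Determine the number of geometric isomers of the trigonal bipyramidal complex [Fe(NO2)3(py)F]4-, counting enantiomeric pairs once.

In a trigonal bipyramid the two axial positions differ from the three equatorial ones.
There are 4 geometric isomers: py equatorial, F axial; py axial, F axial; py equatorial, F equatorial; py axial, F equatorial.

4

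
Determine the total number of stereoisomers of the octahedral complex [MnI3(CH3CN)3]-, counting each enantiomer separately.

2

In an octahedral complex each vertex has one trans partner and four cis neighbours.
Systematic placement gives 2 geometric isomers: I mer; I fac.
Each arrangement has an internal mirror plane or centre of symmetry, so none is chiral.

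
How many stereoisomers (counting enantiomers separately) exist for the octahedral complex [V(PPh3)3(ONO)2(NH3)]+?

The six octahedral sites form three mutually perpendicular trans pairs.
There are 3 geometric isomers: PPh3 mer, ONO cis; PPh3 mer, ONO trans; PPh3 fac, ONO cis.
Each arrangement has an internal mirror plane or centre of symmetry, so none is chiral.

3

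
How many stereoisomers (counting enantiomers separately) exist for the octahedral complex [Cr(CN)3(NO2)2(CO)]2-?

3

There are 3 geometric isomers: CN mer, NO2 trans; CN mer, NO2 cis; CN fac, NO2 cis.
Each arrangement has an internal mirror plane or centre of symmetry, so none is chiral.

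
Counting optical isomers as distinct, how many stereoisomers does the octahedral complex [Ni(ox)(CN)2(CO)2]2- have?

In an octahedral complex each vertex has one trans partner and four cis neighbours.
Each ox is bidentate and must span two cis positions.
There are 3 geometric isomers: CN trans, CO cis; CN cis, CO cis (chiral); CN cis, CO trans.
One of these lacks any improper symmetry element and so occurs as an enantiomeric pair, giving 3 + 1 = 4 stereoisomers in total.

4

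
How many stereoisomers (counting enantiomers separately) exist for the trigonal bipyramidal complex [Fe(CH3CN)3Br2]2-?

A trigonal bipyramid has two axial and three equatorial sites, which are chemically inequivalent.
There are 3 geometric isomers: Br both axial; Br one axial, one equatorial; Br both equatorial.
Each arrangement has an internal mirror plane or centre of symmetry, so none is chiral.

3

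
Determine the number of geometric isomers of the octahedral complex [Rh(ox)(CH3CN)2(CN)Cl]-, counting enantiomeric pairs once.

4

An octahedron has six vertices in three trans pairs; every non-trans pair is cis.
Each ox is bidentate and must span two cis positions.
There are 4 geometric isomers: CH3CN trans; CH3CN cis (3 arrangements, 2 chiral).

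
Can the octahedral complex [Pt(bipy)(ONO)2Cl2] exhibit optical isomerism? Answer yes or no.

yes

The six octahedral sites form three mutually perpendicular trans pairs.
Each bipy is bidentate and must span two cis positions.
Working through the distinct placements yields 3 geometric isomers: ONO cis, Cl trans; ONO cis, Cl cis (chiral); ONO trans, Cl cis.
One of these lacks any improper symmetry element and so occurs as an enantiomeric pair, giving 3 + 1 = 4 stereoisomers in total.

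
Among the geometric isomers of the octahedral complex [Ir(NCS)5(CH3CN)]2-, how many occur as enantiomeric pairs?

An octahedron has six vertices in three trans pairs; every non-trans pair is cis.
Only one geometric arrangement is possible.

0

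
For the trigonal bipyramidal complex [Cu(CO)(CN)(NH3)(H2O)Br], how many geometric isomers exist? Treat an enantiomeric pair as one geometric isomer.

10

In a trigonal bipyramid the two axial positions differ from the three equatorial ones.
Systematic enumeration (placing each ligand type in turn and discarding arrangements equivalent by rotation or reflection) gives 10 geometric isomers.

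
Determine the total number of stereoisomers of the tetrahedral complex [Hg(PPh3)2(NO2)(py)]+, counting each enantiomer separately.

1

Only one geometric arrangement is possible.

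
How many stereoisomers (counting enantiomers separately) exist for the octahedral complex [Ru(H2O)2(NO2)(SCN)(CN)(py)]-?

The six octahedral sites form three mutually perpendicular trans pairs.
Systematic enumeration (placing each ligand type in turn and discarding arrangements equivalent by rotation or reflection) gives 9 geometric isomers.
Of these, 6 lack any improper symmetry element and so occur as enantiomeric pairs, giving 9 + 6 = 15 stereoisomers in total.

15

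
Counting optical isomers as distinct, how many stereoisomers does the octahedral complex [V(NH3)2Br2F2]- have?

6

In an octahedral complex each vertex has one trans partner and four cis neighbours.
Working through the distinct placements yields 5 geometric isomers: NH3 trans, Br trans, F trans; NH3 cis, Br trans, F cis; NH3 trans, Br cis, F cis; NH3 cis, Br cis, F cis (chiral); NH3 cis, Br cis, F trans.
One of these lacks any improper symmetry element and so occurs as an enantiomeric pair, giving 5 + 1 = 6 stereoisomers in total.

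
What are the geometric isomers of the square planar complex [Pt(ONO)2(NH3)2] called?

In a square planar complex each vertex has one trans partner and two cis neighbours.
There are 2 geometric isomers: ONO cis; ONO trans.

cis and trans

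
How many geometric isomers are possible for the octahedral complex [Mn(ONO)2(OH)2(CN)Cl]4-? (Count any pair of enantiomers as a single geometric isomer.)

6

In an octahedral complex each vertex has one trans partner and four cis neighbours.
Systematic placement gives 6 geometric isomers: ONO trans, OH trans; ONO cis, OH cis (3 arrangements, 2 chiral); ONO trans, OH cis; ONO cis, OH trans.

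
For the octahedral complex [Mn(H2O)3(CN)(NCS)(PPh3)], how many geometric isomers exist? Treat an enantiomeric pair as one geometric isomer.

4

In an octahedral complex each vertex has one trans partner and four cis neighbours.
The distinct arrangements are (4 in all): H2O mer (3 arrangements); H2O fac (chiral).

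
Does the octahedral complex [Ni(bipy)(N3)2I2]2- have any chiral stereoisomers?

The six octahedral sites form three mutually perpendicular trans pairs.
Each bipy is bidentate and must span two cis positions.
Systematic placement gives 3 geometric isomers: N3 cis, I trans; N3 cis, I cis (chiral); N3 trans, I cis.
One of these lacks any improper symmetry element and so occurs as an enantiomeric pair, giving 3 + 1 = 4 stereoisomers in total.

yes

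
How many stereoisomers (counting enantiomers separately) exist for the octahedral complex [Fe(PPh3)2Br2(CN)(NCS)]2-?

An octahedron has six vertices in three trans pairs; every non-trans pair is cis.
There are 6 geometric isomers: PPh3 trans, Br trans; PPh3 cis, Br trans; PPh3 trans, Br cis; PPh3 cis, Br cis (3 arrangements, 2 chiral).
Of these, 2 lack any improper symmetry element and so occur as enantiomeric pairs, giving 6 + 2 = 8 stereoisomers in total.

8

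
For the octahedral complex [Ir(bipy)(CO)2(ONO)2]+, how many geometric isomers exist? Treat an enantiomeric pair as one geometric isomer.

In an octahedral complex each vertex has one trans partner and four cis neighbours.
Each bipy is bidentate and must span two cis positions.
Working through the distinct placements yields 3 geometric isomers: CO trans, ONO cis; CO cis, ONO cis (chiral); CO cis, ONO trans.

3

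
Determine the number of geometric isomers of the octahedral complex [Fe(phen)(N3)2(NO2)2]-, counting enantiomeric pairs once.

Each phen is bidentate and must span two cis positions.
The distinct arrangements are (3 in all): N3 trans, NO2 cis; N3 cis, NO2 cis (chiral); N3 cis, NO2 trans.

3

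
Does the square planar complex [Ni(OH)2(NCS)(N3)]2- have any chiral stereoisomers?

A square has two trans pairs of vertices; adjacent vertices are cis.
Systematic placement gives 2 geometric isomers: OH cis; OH trans.
Each arrangement has an internal mirror plane or centre of symmetry, so none is chiral.

no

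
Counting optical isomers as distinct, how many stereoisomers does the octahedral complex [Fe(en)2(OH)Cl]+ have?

The six octahedral sites form three mutually perpendicular trans pairs.
Each en is bidentate and must span two cis positions.
Working through the distinct placements yields 2 geometric isomers: OH and Cl mutually trans; OH and Cl mutually cis (chiral).
One of these lacks any improper symmetry element and so occurs as an enantiomeric pair, giving 2 + 1 = 3 stereoisomers in total.

3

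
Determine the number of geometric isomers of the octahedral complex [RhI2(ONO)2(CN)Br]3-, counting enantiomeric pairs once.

The distinct arrangements are (6 in all): I trans, ONO trans; I cis, ONO cis (3 arrangements, 2 chiral); I cis, ONO trans; I trans, ONO cis.

6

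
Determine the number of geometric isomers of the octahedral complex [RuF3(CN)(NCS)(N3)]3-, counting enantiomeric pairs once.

4

The six octahedral sites form three mutually perpendicular trans pairs.
There are 4 geometric isomers: F mer (3 arrangements); F fac (chiral).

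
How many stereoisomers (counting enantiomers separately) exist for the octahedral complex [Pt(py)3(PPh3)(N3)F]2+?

Working through the distinct placements yields 4 geometric isomers: py mer (3 arrangements); py fac (chiral).
One of these lacks any improper symmetry element and so occurs as an enantiomeric pair, giving 4 + 1 = 5 stereoisomers in total.

5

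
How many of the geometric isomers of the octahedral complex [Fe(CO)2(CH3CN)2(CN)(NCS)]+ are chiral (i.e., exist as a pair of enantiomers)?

The six octahedral sites form three mutually perpendicular trans pairs.
The distinct arrangements are (6 in all): CO cis, CH3CN trans; CO trans, CH3CN trans; CO cis, CH3CN cis (3 arrangements, 2 chiral); CO trans, CH3CN cis.
Of these, 2 lack any improper symmetry element and so occur as enantiomeric pairs, giving 6 + 2 = 8 stereoisomers in total.

2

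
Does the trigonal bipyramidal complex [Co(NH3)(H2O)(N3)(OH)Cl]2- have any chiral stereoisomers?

In a trigonal bipyramid the two axial positions differ from the three equatorial ones.
Placing the ligands in turn and identifying arrangements related by rotation or reflection leaves 10 distinct geometric isomers.
Of these, 10 lack any improper symmetry element and so occur as enantiomeric pairs, giving 10 + 10 = 20 stereoisomers in total.

yes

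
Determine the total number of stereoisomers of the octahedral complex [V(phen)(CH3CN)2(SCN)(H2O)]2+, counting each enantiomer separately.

6

Each phen is bidentate and must span two cis positions.
Working through the distinct placements yields 4 geometric isomers: CH3CN trans; CH3CN cis (3 arrangements, 2 chiral).
Of these, 2 lack any improper symmetry element and so occur as enantiomeric pairs, giving 4 + 2 = 6 stereoisomers in total.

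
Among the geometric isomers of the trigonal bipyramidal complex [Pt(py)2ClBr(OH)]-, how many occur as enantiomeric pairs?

A trigonal bipyramid has two axial and three equatorial sites, which are chemically inequivalent.
Exhaustive case analysis gives 7 geometric isomers.
Of these, 3 lack any improper symmetry element and so occur as enantiomeric pairs, giving 7 + 3 = 10 stereoisomers in total.

3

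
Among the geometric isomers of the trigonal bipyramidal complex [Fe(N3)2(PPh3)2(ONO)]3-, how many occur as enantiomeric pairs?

1

Exhaustive case analysis gives 5 geometric isomers.
One of these lacks any improper symmetry element and so occurs as an enantiomeric pair, giving 5 + 1 = 6 stereoisomers in total.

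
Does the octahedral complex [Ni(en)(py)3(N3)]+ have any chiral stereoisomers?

An octahedron has six vertices in three trans pairs; every non-trans pair is cis.
Each en is bidentate and must span two cis positions.
There are 2 geometric isomers: py mer; py fac.
Each arrangement has an internal mirror plane or centre of symmetry, so none is chiral.

no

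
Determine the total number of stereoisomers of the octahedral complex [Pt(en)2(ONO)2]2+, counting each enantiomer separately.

3

An octahedron has six vertices in three trans pairs; every non-trans pair is cis.
Each en is bidentate and must span two cis positions.
The distinct arrangements are (2 in all): ONO trans; ONO cis (chiral).
One of these lacks any improper symmetry element and so occurs as an enantiomeric pair, giving 2 + 1 = 3 stereoisomers in total.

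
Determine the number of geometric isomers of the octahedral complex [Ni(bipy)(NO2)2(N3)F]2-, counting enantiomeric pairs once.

Each bipy is bidentate and must span two cis positions.
The distinct arrangements are (4 in all): NO2 cis (3 arrangements, 2 chiral); NO2 trans.

4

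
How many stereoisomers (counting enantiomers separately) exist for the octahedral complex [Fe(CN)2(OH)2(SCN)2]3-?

6

The six octahedral sites form three mutually perpendicular trans pairs.
Working through the distinct placements yields 5 geometric isomers: CN trans, OH trans, SCN trans; CN trans, OH cis, SCN cis; CN cis, OH cis, SCN trans; CN cis, OH cis, SCN cis (chiral); CN cis, OH trans, SCN cis.
One of these lacks any improper symmetry element and so occurs as an enantiomeric pair, giving 5 + 1 = 6 stereoisomers in total.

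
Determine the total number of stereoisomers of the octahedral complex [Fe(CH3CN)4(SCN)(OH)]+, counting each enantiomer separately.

An octahedron has six vertices in three trans pairs; every non-trans pair is cis.
There are 2 geometric isomers: SCN and OH mutually trans; SCN and OH mutually cis.
Each arrangement has an internal mirror plane or centre of symmetry, so none is chiral.

2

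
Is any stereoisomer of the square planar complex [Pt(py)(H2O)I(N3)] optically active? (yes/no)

no

In a square planar complex each vertex has one trans partner and two cis neighbours.
Working through the distinct placements yields 3 geometric isomers: (H2O/N3 trans, I/py trans); (H2O/py trans, I/N3 trans); (H2O/I trans, N3/py trans).
Each arrangement has an internal mirror plane or centre of symmetry, so none is chiral.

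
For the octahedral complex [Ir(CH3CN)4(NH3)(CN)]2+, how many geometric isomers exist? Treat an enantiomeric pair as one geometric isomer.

2

An octahedron has six vertices in three trans pairs; every non-trans pair is cis.
The distinct arrangements are (2 in all): NH3 and CN mutually trans; NH3 and CN mutually cis.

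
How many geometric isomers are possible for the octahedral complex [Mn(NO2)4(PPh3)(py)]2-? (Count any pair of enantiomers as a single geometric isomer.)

In an octahedral complex each vertex has one trans partner and four cis neighbours.
There are 2 geometric isomers: PPh3 and py mutually trans; PPh3 and py mutually cis.

2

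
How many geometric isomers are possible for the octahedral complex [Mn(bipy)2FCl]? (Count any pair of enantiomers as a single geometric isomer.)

An octahedron has six vertices in three trans pairs; every non-trans pair is cis.
Each bipy is bidentate and must span two cis positions.
The distinct arrangements are (2 in all): F and Cl mutually trans; F and Cl mutually cis (chiral).

2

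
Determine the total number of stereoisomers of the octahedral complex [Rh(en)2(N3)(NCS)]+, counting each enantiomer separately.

3

In an octahedral complex each vertex has one trans partner and four cis neighbours.
Each en is bidentate and must span two cis positions.
Systematic placement gives 2 geometric isomers: N3 and NCS mutually trans; N3 and NCS mutually cis (chiral).
One of these lacks any improper symmetry element and so occurs as an enantiomeric pair, giving 2 + 1 = 3 stereoisomers in total.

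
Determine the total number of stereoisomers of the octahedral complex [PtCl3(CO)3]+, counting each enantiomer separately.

2

Working through the distinct placements yields 2 geometric isomers: Cl mer; Cl fac.
Each arrangement has an internal mirror plane or centre of symmetry, so none is chiral.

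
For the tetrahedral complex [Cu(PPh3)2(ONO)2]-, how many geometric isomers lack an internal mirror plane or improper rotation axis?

Only one geometric arrangement is possible.

0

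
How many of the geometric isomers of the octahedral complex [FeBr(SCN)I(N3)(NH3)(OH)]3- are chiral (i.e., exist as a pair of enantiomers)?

15

An octahedron has six vertices in three trans pairs; every non-trans pair is cis.
Exhaustive case analysis gives 15 geometric isomers.
Of these, 15 lack any improper symmetry element and so occur as enantiomeric pairs, giving 15 + 15 = 30 stereoisomers in total.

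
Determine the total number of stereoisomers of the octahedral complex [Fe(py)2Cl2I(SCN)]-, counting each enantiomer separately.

8

Working through the distinct placements yields 6 geometric isomers: py trans, Cl trans; py cis, Cl trans; py trans, Cl cis; py cis, Cl cis (3 arrangements, 2 chiral).
Of these, 2 lack any improper symmetry element and so occur as enantiomeric pairs, giving 6 + 2 = 8 stereoisomers in total.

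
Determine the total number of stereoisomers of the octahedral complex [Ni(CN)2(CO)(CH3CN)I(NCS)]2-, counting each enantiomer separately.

In an octahedral complex each vertex has one trans partner and four cis neighbours.
Placing the ligands in turn and identifying arrangements related by rotation or reflection leaves 9 distinct geometric isomers.
Of these, 6 lack any improper symmetry element and so occur as enantiomeric pairs, giving 9 + 6 = 15 stereoisomers in total.

15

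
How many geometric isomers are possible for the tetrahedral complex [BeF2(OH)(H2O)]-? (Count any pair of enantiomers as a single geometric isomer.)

In a tetrahedral complex all four positions are equivalent and every pair of ligands is adjacent — there is no cis/trans distinction.
Only one geometric arrangement is possible.

1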